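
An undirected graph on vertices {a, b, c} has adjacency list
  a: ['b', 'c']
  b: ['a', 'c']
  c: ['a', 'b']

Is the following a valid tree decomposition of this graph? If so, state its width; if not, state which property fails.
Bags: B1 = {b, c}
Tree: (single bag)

A tree decomposition must satisfy three properties: every vertex lies in some bag; for every edge, both endpoints lie together in some bag; and for every vertex, the bags containing it form a connected subtree. Here vertex a appears in no bag, so the decomposition is invalid.

No — vertex a appears in no bag.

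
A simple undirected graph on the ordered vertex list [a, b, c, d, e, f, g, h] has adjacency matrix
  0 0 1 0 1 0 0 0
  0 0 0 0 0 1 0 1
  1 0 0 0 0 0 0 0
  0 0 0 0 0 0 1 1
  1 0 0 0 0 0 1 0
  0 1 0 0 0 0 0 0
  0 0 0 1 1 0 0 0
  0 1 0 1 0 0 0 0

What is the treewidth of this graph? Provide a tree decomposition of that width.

Treewidth 1.
Bags: B1 = {b, f}  B2 = {b, h}  B3 = {d, h}  B4 = {d, g}  B5 = {e, g}  B6 = {a, e}  B7 = {a, c}
Tree: B1–B2, B2–B3, B3–B4, B4–B5, B5–B6, B6–B7

Each bag holds 2 vertices, so the decomposition has width 1, which upper-bounds the treewidth. Since G has at least one edge (e.g. f–b), it is not an edgeless graph, so tw(G) ≥ 1. The upper and lower bounds meet at 1, so that is the treewidth.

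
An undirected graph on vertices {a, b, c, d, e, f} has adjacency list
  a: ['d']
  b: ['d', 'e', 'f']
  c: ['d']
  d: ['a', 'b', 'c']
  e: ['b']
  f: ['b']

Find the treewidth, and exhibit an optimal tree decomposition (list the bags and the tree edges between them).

The largest bag has 2 vertices, giving width 1; this decomposition certifies tw(G) ≤ 1. G has an edge, so its treewidth is at least 1. Combining the bounds, tw(G) = 1.

Treewidth 1.
One such decomposition:
Bags: B1 = {b, e}  B2 = {b, f}  B3 = {b, d}  B4 = {c, d}  B5 = {a, d}
Tree: B1–B2, B2–B3, B3–B4, B4–B5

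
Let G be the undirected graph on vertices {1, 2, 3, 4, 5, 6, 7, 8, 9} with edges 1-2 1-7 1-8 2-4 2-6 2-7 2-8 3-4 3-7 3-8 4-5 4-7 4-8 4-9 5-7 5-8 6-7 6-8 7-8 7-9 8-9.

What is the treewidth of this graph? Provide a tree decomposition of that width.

Treewidth 3.
One optimal decomposition is:
Bags: B1 = {2, 4, 7, 8}  B2 = {2, 6, 7, 8}  B3 = {1, 2, 7, 8}  B4 = {3, 4, 7, 8}  B5 = {4, 7, 8, 9}  B6 = {4, 5, 7, 8}
Tree: B1–B2, B2–B3, B1–B4, B1–B5, B1–B6

Each bag holds 4 vertices, so the decomposition has width 3, which upper-bounds the treewidth. Conversely, {1, 2, 7, 8} is a clique of size 4, and the vertices of any clique must share a bag in every tree decomposition; so some bag has ≥ 4 vertices and tw(G) ≥ 3. Combining the bounds, tw(G) = 3.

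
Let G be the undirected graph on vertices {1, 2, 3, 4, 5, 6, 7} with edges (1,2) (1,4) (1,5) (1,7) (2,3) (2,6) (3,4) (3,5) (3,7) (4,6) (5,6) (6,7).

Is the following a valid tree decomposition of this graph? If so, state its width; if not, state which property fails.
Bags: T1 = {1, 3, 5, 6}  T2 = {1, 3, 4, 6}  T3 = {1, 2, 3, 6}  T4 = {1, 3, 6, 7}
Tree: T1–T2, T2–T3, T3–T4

Every vertex of G appears in some bag (union = {1, 2, 3, 4, 5, 6, 7}); every edge is covered by a bag; and for each vertex v the set of bags containing v is connected in the bag tree. The decomposition is therefore valid. The largest bag has 4 vertices, so the width is 3.

Yes; width 3.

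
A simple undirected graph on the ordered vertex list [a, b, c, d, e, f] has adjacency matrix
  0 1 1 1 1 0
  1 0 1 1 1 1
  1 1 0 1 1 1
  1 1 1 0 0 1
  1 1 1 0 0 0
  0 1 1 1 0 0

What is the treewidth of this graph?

3

A width-3 tree decomposition is:
Bags: B1 = {a, b, c, d}  B2 = {b, c, d, f}  B3 = {a, b, c, e}
Tree: B1–B2, B1–B3
The largest bag has 4 vertices, giving width 3; this decomposition certifies tw(G) ≤ 3. Conversely, {b, c, d, f} is a clique of size 4, and the vertices of any clique must share a bag in every tree decomposition; so some bag has ≥ 4 vertices and tw(G) ≥ 3. Therefore the treewidth is 3.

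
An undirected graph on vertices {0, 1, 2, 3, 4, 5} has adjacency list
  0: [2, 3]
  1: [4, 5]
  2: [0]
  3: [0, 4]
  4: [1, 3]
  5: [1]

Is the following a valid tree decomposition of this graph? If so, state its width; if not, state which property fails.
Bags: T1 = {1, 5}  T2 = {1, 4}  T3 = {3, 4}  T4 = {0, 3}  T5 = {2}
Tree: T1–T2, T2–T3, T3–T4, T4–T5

A tree decomposition must satisfy three properties: every vertex lies in some bag; for every edge, both endpoints lie together in some bag; and for every vertex, the bags containing it form a connected subtree. Here edge (0,2) lies in no bag, so the decomposition is invalid.

No — edge (0,2) lies in no bag.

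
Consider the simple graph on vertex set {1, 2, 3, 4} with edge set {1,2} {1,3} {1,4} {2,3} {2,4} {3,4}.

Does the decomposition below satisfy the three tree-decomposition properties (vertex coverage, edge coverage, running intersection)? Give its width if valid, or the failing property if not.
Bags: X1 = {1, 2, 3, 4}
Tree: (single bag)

Vertex coverage: the bags together contain {1, 2, 3, 4}, the full vertex set. Edge coverage: each edge of G has both endpoints in at least one bag. Running intersection: for every vertex, the bags containing it form a connected subtree. All three properties hold, so this is a valid tree decomposition of width max|bag| − 1 = 3, and hence tw(G) ≤ 3.

Yes; width 3.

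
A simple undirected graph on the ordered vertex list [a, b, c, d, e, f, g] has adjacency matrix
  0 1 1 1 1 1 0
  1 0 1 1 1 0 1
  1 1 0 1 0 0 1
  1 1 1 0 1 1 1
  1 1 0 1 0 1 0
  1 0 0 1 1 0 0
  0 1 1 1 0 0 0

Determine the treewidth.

A width-3 tree decomposition is:
Bags: B1 = {a, b, c, d}  B2 = {a, b, d, e}  B3 = {a, d, e, f}  B4 = {b, c, d, g}
Tree: B1–B2, B2–B3, B1–B4
Each bag holds 4 vertices, so the decomposition has width 3, which upper-bounds the treewidth. On the other hand G contains the 4-clique {a, d, e, f}. A clique must lie in a single bag of any decomposition, so no decomposition can have width below 3. Combining the bounds, tw(G) = 3.

3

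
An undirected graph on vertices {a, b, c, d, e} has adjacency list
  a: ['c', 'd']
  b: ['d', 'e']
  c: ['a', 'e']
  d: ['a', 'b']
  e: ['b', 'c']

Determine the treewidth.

A width-2 tree decomposition is:
Bags: B1 = {a, b, d}  B2 = {a, b, e}  B3 = {a, c, e}
Tree: B1–B2, B2–B3
Each bag holds 3 vertices, so the decomposition has width 2, which upper-bounds the treewidth. The edges a–d–b–e–c–a form a cycle, so G is not a tree and its treewidth is at least 2. Combining the bounds, tw(G) = 2.

2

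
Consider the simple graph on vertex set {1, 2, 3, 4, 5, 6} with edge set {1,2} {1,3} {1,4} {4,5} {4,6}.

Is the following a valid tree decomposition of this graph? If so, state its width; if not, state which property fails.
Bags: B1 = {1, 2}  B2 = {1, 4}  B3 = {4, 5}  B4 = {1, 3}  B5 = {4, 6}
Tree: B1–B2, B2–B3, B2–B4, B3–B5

Yes; width 1.

Every vertex of G appears in some bag (union = {1, 2, 3, 4, 5, 6}); every edge is covered by a bag; and for each vertex v the set of bags containing v is connected in the bag tree. The decomposition is therefore valid. The largest bag has 2 vertices, so the width is 1.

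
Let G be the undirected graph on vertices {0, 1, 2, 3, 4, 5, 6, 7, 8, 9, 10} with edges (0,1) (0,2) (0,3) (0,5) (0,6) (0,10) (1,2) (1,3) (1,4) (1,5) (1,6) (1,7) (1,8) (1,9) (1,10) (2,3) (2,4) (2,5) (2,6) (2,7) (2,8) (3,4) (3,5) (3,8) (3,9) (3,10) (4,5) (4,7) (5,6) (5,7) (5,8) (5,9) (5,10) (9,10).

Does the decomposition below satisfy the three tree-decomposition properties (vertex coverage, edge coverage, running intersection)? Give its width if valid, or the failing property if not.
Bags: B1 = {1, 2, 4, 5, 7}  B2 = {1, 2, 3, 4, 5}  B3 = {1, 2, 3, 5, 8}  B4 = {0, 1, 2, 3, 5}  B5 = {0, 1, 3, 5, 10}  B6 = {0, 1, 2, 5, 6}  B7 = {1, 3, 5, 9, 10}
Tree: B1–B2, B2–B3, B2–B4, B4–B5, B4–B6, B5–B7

Every vertex of G appears in some bag (union = {0, 1, 2, 3, 4, 5, 6, 7, 8, 9, 10}); every edge is covered by a bag; and for each vertex v the set of bags containing v is connected in the bag tree. The decomposition is therefore valid. The largest bag has 5 vertices, so the width is 4.

Yes; width 4.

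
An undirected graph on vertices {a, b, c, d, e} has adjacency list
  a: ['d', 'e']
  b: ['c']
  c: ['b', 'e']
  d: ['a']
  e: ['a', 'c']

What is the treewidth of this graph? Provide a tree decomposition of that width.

Every bag has size at most 2, so the width is 2 − 1 = 1 and tw(G) ≤ 1. G has an edge, so its treewidth is at least 1. Hence tw(G) = 1 exactly.

Treewidth 1.
One such decomposition:
Bags: B1 = {b, c}  B2 = {c, e}  B3 = {a, e}  B4 = {a, d}
Tree: B1–B2, B2–B3, B3–B4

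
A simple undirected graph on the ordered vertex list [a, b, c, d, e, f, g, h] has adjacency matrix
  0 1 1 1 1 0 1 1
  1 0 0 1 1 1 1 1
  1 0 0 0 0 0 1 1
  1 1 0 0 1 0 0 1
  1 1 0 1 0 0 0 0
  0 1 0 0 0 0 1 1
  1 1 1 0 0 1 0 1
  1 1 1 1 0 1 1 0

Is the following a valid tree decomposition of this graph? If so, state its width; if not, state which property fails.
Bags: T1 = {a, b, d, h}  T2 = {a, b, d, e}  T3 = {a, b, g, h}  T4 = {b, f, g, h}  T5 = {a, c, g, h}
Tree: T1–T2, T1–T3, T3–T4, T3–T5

Yes; width 3.

Vertex coverage: the bags together contain {a, b, c, d, e, f, g, h}, the full vertex set. Edge coverage: each edge of G has both endpoints in at least one bag. Running intersection: for every vertex, the bags containing it form a connected subtree. All three properties hold, so this is a valid tree decomposition of width max|bag| − 1 = 3, and hence tw(G) ≤ 3.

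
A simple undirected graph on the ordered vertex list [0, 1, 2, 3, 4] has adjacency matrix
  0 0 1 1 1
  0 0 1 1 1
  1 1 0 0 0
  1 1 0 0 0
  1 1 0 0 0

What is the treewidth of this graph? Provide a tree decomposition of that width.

Treewidth 2.
One optimal decomposition is:
Bags: B1 = {0, 1, 2}  B2 = {0, 1, 4}  B3 = {0, 1, 3}
Tree: B1–B2, B2–B3

Each bag holds 3 vertices, so the decomposition has width 2, which upper-bounds the treewidth. For the lower bound, G contains the cycle 2–1–4–0–2, so G is not a forest; only forests have treewidth ≤ 1, hence tw(G) ≥ 2. Hence tw(G) = 2 exactly.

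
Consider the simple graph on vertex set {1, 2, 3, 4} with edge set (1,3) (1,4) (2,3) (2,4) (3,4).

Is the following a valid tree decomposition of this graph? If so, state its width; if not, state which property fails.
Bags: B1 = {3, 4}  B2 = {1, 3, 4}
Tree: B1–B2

No — vertex 2 appears in no bag.

A tree decomposition must satisfy three properties: every vertex lies in some bag; for every edge, both endpoints lie together in some bag; and for every vertex, the bags containing it form a connected subtree. Here vertex 2 appears in no bag, so the decomposition is invalid.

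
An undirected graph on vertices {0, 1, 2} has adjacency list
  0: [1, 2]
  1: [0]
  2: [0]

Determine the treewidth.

A width-1 tree decomposition is:
Bags: B1 = {0, 1}  B2 = {0, 2}
Tree: B1–B2
Each bag holds 2 vertices, so the decomposition has width 1, which upper-bounds the treewidth. Any graph with an edge has treewidth ≥ 1, and G has the edge 1–0. Combining the bounds, tw(G) = 1.

1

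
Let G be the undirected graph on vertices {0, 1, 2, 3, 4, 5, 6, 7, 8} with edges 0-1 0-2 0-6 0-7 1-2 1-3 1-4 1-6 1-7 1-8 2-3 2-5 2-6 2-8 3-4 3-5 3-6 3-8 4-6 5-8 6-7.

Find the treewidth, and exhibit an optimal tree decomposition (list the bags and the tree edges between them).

The largest bag has 4 vertices, giving width 3; this decomposition certifies tw(G) ≤ 3. On the other hand G contains the 4-clique {1, 2, 3, 8}. A clique must lie in a single bag of any decomposition, so no decomposition can have width below 3. Hence tw(G) = 3 exactly.

Treewidth 3.
One optimal decomposition is:
Bags: B1 = {1, 3, 4, 6}  B2 = {1, 2, 3, 6}  B3 = {0, 1, 2, 6}  B4 = {1, 2, 3, 8}  B5 = {2, 3, 5, 8}  B6 = {0, 1, 6, 7}
Tree: B1–B2, B2–B3, B2–B4, B4–B5, B3–B6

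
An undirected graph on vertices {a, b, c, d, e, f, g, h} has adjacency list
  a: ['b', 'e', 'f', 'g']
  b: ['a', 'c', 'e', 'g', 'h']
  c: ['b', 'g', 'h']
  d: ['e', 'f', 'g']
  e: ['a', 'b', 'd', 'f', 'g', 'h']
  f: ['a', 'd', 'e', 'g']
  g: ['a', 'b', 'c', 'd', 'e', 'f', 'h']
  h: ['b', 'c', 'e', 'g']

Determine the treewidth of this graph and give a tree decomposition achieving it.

Every bag has size at most 4, so the width is 4 − 1 = 3 and tw(G) ≤ 3. For the lower bound, the 4 vertices {b, e, g, h} are pairwise adjacent, and any tree decomposition puts a clique entirely inside one bag — forcing width ≥ 3. Hence tw(G) = 3 exactly.

Treewidth 3.
Bags: B1 = {a, e, f, g}  B2 = {a, b, e, g}  B3 = {b, e, g, h}  B4 = {d, e, f, g}  B5 = {b, c, g, h}
Tree: B1–B2, B2–B3, B1–B4, B3–B5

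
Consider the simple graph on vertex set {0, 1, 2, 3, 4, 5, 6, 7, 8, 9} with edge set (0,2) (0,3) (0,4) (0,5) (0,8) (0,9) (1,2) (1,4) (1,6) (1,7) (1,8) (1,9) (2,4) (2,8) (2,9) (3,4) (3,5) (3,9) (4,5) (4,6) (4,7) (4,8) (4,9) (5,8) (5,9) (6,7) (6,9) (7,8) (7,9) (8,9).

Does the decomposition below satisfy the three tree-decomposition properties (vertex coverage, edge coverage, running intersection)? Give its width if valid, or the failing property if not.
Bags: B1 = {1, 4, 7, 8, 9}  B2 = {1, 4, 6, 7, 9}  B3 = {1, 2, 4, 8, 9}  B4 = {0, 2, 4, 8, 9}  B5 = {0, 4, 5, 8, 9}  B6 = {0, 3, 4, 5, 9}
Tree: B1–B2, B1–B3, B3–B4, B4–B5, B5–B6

Vertex coverage: the bags together contain {0, 1, 2, 3, 4, 5, 6, 7, 8, 9}, the full vertex set. Edge coverage: each edge of G has both endpoints in at least one bag. Running intersection: for every vertex, the bags containing it form a connected subtree. All three properties hold, so this is a valid tree decomposition of width max|bag| − 1 = 4, and hence tw(G) ≤ 4.

Yes; width 4.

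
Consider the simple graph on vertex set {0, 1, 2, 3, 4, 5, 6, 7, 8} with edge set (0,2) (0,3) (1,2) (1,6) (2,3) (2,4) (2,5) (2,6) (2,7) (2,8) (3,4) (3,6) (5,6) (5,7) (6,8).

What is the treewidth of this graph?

2

A width-2 tree decomposition is:
Bags: B1 = {1, 2, 6}  B2 = {2, 3, 6}  B3 = {2, 5, 6}  B4 = {2, 3, 4}  B5 = {2, 5, 7}  B6 = {2, 6, 8}  B7 = {0, 2, 3}
Tree: B1–B2, B2–B3, B2–B4, B3–B5, B3–B6, B2–B7
Each bag holds 3 vertices, so the decomposition has width 2, which upper-bounds the treewidth. On the other hand G contains the 3-clique {0, 2, 3}. A clique must lie in a single bag of any decomposition, so no decomposition can have width below 2. Hence tw(G) = 2 exactly.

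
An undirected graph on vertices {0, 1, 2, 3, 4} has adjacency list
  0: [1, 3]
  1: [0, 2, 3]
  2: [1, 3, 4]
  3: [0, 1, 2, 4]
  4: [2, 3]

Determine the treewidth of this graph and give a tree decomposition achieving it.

Treewidth 2.
One such decomposition:
Bags: B1 = {0, 1, 3}  B2 = {1, 2, 3}  B3 = {2, 3, 4}
Tree: B1–B2, B2–B3

Each bag holds 3 vertices, so the decomposition has width 2, which upper-bounds the treewidth. On the other hand G contains the 3-clique {0, 1, 3}. A clique must lie in a single bag of any decomposition, so no decomposition can have width below 2. Combining the bounds, tw(G) = 2.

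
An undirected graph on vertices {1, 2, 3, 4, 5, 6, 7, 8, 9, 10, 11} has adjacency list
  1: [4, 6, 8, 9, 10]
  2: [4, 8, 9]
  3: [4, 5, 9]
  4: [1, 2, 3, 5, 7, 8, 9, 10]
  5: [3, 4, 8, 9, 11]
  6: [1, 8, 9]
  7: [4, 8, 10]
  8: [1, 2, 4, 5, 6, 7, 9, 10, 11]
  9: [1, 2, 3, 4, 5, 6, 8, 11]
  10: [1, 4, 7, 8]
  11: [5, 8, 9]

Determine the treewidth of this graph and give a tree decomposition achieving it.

Treewidth 3.
One optimal decomposition is:
Bags: B1 = {1, 4, 8, 9}  B2 = {2, 4, 8, 9}  B3 = {4, 5, 8, 9}  B4 = {1, 4, 8, 10}  B5 = {3, 4, 5, 9}  B6 = {1, 6, 8, 9}  B7 = {5, 8, 9, 11}  B8 = {4, 7, 8, 10}
Tree: B1–B2, B1–B3, B1–B4, B3–B5, B1–B6, B3–B7, B4–B8

Each bag holds 4 vertices, so the decomposition has width 3, which upper-bounds the treewidth. On the other hand G contains the 4-clique {5, 8, 9, 11}. A clique must lie in a single bag of any decomposition, so no decomposition can have width below 3. Therefore the treewidth is 3.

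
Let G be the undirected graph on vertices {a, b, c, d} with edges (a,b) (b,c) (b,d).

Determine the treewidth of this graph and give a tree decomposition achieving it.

Every bag has size at most 2, so the width is 2 − 1 = 1 and tw(G) ≤ 1. Since G has at least one edge (e.g. c–b), it is not an edgeless graph, so tw(G) ≥ 1. Combining the bounds, tw(G) = 1.

Treewidth 1.
One optimal decomposition is:
Bags: B1 = {b, c}  B2 = {a, b}  B3 = {b, d}
Tree: B1–B2, B2–B3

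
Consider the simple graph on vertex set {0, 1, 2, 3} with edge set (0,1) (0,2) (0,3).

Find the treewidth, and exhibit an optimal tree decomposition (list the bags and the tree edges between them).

Treewidth 1.
Bags: B1 = {0, 1}  B2 = {0, 3}  B3 = {0, 2}
Tree: B1–B2, B1–B3

The largest bag has 2 vertices, giving width 1; this decomposition certifies tw(G) ≤ 1. Any graph with an edge has treewidth ≥ 1, and G has the edge 1–0. The upper and lower bounds meet at 1, so that is the treewidth.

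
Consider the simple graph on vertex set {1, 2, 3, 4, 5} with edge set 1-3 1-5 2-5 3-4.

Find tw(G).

1

A width-1 tree decomposition is:
Bags: B1 = {2, 5}  B2 = {1, 5}  B3 = {1, 3}  B4 = {3, 4}
Tree: B1–B2, B2–B3, B3–B4
The largest bag has 2 vertices, giving width 1; this decomposition certifies tw(G) ≤ 1. Any graph with an edge has treewidth ≥ 1, and G has the edge 2–5. Combining the bounds, tw(G) = 1.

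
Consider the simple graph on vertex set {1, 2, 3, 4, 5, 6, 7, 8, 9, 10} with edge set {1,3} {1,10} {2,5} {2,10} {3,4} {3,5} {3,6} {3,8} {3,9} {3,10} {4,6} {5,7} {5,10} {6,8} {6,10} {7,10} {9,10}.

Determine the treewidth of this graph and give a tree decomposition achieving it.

Every bag has size at most 3, so the width is 3 − 1 = 2 and tw(G) ≤ 2. On the other hand G contains the 3-clique {2, 5, 10}. A clique must lie in a single bag of any decomposition, so no decomposition can have width below 2. The upper and lower bounds meet at 2, so that is the treewidth.

Treewidth 2.
One such decomposition:
Bags: B1 = {3, 6, 10}  B2 = {3, 9, 10}  B3 = {3, 6, 8}  B4 = {3, 4, 6}  B5 = {1, 3, 10}  B6 = {3, 5, 10}  B7 = {5, 7, 10}  B8 = {2, 5, 10}
Tree: B1–B2, B1–B3, B1–B4, B2–B5, B2–B6, B6–B7, B7–B8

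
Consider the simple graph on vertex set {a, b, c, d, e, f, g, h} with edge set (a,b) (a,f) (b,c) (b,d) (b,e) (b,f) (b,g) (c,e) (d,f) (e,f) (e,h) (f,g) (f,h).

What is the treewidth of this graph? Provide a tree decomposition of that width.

Every bag has size at most 3, so the width is 3 − 1 = 2 and tw(G) ≤ 2. On the other hand G contains the 3-clique {b, c, e}. A clique must lie in a single bag of any decomposition, so no decomposition can have width below 2. The upper and lower bounds meet at 2, so that is the treewidth.

Treewidth 2.
One such decomposition:
Bags: B1 = {b, e, f}  B2 = {b, f, g}  B3 = {b, c, e}  B4 = {b, d, f}  B5 = {e, f, h}  B6 = {a, b, f}
Tree: B1–B2, B1–B3, B1–B4, B1–B5, B2–B6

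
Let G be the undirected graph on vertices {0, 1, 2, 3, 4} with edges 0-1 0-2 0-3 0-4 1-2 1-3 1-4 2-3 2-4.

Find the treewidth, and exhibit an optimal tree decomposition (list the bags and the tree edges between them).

Each bag holds 4 vertices, so the decomposition has width 3, which upper-bounds the treewidth. For the lower bound, the 4 vertices {0, 1, 2, 3} are pairwise adjacent, and any tree decomposition puts a clique entirely inside one bag — forcing width ≥ 3. Combining the bounds, tw(G) = 3.

Treewidth 3.
One such decomposition:
Bags: B1 = {0, 1, 2, 4}  B2 = {0, 1, 2, 3}
Tree: B1–B2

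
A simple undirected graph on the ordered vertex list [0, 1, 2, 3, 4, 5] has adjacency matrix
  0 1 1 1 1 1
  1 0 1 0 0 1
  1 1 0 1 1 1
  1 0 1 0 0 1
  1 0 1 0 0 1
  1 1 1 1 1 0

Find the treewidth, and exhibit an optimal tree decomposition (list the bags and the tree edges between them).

Treewidth 3.
One such decomposition:
Bags: B1 = {0, 2, 3, 5}  B2 = {0, 1, 2, 5}  B3 = {0, 2, 4, 5}
Tree: B1–B2, B2–B3

The largest bag has 4 vertices, giving width 3; this decomposition certifies tw(G) ≤ 3. For the lower bound, the 4 vertices {0, 1, 2, 5} are pairwise adjacent, and any tree decomposition puts a clique entirely inside one bag — forcing width ≥ 3. The upper and lower bounds meet at 3, so that is the treewidth.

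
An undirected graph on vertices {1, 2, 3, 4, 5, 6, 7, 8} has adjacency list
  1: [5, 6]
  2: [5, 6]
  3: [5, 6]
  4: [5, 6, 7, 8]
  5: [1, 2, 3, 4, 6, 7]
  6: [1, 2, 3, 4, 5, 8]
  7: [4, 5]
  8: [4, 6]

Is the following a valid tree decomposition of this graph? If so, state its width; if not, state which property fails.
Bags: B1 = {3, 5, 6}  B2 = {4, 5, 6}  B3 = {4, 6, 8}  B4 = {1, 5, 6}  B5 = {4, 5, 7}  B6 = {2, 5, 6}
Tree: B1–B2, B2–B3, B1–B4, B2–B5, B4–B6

Yes; width 2.

Checking the three conditions: (i) the bags cover all of {1, 2, 3, 4, 5, 6, 7, 8}; (ii) for each edge, some bag contains both endpoints; (iii) the bags containing any fixed vertex form a subtree. All hold, so the decomposition is valid with width 3 − 1 = 2.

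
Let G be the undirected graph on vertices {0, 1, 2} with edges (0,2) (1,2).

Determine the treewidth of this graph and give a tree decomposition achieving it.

Treewidth 1.
Bags: B1 = {1, 2}  B2 = {0, 2}
Tree: B1–B2

The largest bag has 2 vertices, giving width 1; this decomposition certifies tw(G) ≤ 1. Any graph with an edge has treewidth ≥ 1, and G has the edge 2–1. The upper and lower bounds meet at 1, so that is the treewidth.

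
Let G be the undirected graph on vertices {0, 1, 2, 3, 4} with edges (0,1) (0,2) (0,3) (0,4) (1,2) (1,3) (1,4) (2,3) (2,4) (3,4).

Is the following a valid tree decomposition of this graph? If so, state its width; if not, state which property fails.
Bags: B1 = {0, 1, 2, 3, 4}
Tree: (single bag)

Yes; width 4.

Every vertex of G appears in some bag (union = {0, 1, 2, 3, 4}); every edge is covered by a bag; and for each vertex v the set of bags containing v is connected in the bag tree. The decomposition is therefore valid. The largest bag has 5 vertices, so the width is 4.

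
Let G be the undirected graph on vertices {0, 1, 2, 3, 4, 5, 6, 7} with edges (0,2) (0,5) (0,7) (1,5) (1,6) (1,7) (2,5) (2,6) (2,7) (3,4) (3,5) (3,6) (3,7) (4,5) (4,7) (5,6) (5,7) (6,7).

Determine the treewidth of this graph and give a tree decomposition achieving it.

Treewidth 3.
Bags: B1 = {2, 5, 6, 7}  B2 = {3, 5, 6, 7}  B3 = {1, 5, 6, 7}  B4 = {3, 4, 5, 7}  B5 = {0, 2, 5, 7}
Tree: B1–B2, B2–B3, B2–B4, B1–B5

Every bag has size at most 4, so the width is 4 − 1 = 3 and tw(G) ≤ 3. Conversely, {0, 2, 5, 7} is a clique of size 4, and the vertices of any clique must share a bag in every tree decomposition; so some bag has ≥ 4 vertices and tw(G) ≥ 3. Hence tw(G) = 3 exactly.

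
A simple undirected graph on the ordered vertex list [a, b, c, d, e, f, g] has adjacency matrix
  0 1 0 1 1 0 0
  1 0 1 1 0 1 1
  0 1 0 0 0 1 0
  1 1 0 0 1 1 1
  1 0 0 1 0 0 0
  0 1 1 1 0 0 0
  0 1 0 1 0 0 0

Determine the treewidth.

A width-2 tree decomposition is:
Bags: B1 = {b, d, f}  B2 = {a, b, d}  B3 = {a, d, e}  B4 = {b, c, f}  B5 = {b, d, g}
Tree: B1–B2, B2–B3, B1–B4, B2–B5
The largest bag has 3 vertices, giving width 2; this decomposition certifies tw(G) ≤ 2. Conversely, {a, d, e} is a clique of size 3, and the vertices of any clique must share a bag in every tree decomposition; so some bag has ≥ 3 vertices and tw(G) ≥ 2. Therefore the treewidth is 2.

2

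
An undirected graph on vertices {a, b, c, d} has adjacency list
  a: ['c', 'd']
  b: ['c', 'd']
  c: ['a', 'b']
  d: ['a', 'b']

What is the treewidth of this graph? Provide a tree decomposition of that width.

Treewidth 2.
One such decomposition:
Bags: B1 = {a, c, d}  B2 = {b, c, d}
Tree: B1–B2

Every bag has size at most 3, so the width is 3 − 1 = 2 and tw(G) ≤ 2. For the lower bound, G contains the cycle d–a–c–b–d, so G is not a forest; only forests have treewidth ≤ 1, hence tw(G) ≥ 2. Therefore the treewidth is 2.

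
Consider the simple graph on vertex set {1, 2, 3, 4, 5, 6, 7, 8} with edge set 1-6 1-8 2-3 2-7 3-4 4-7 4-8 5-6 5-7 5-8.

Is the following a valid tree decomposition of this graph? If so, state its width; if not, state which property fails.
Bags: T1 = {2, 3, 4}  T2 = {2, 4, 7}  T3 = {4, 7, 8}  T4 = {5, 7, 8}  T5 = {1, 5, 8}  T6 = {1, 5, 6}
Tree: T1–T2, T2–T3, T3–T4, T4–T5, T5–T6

Yes; width 2.

Checking the three conditions: (i) the bags cover all of {1, 2, 3, 4, 5, 6, 7, 8}; (ii) for each edge, some bag contains both endpoints; (iii) the bags containing any fixed vertex form a subtree. All hold, so the decomposition is valid with width 3 − 1 = 2.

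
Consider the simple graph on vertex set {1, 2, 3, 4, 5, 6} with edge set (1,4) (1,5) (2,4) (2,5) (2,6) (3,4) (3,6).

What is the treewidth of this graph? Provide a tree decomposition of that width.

Every bag has size at most 3, so the width is 3 − 1 = 2 and tw(G) ≤ 2. For the lower bound, G contains the cycle 5–1–4–2–5, so G is not a forest; only forests have treewidth ≤ 1, hence tw(G) ≥ 2. Hence tw(G) = 2 exactly.

Treewidth 2.
One optimal decomposition is:
Bags: B1 = {1, 2, 5}  B2 = {1, 2, 4}  B3 = {2, 4, 6}  B4 = {3, 4, 6}
Tree: B1–B2, B2–B3, B3–B4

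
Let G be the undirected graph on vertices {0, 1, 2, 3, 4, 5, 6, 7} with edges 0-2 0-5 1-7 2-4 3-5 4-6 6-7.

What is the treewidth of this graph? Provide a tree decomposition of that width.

Treewidth 1.
One optimal decomposition is:
Bags: B1 = {3, 5}  B2 = {0, 5}  B3 = {0, 2}  B4 = {2, 4}  B5 = {4, 6}  B6 = {6, 7}  B7 = {1, 7}
Tree: B1–B2, B2–B3, B3–B4, B4–B5, B5–B6, B6–B7

The largest bag has 2 vertices, giving width 1; this decomposition certifies tw(G) ≤ 1. Since G has at least one edge (e.g. 3–5), it is not an edgeless graph, so tw(G) ≥ 1. Combining the bounds, tw(G) = 1.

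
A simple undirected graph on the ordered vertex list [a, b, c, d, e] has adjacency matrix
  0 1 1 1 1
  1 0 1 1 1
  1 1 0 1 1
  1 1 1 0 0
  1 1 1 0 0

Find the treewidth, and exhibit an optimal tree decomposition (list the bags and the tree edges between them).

Treewidth 3.
Bags: B1 = {a, b, c, e}  B2 = {a, b, c, d}
Tree: B1–B2

The largest bag has 4 vertices, giving width 3; this decomposition certifies tw(G) ≤ 3. For the lower bound, the 4 vertices {a, b, c, d} are pairwise adjacent, and any tree decomposition puts a clique entirely inside one bag — forcing width ≥ 3. Therefore the treewidth is 3.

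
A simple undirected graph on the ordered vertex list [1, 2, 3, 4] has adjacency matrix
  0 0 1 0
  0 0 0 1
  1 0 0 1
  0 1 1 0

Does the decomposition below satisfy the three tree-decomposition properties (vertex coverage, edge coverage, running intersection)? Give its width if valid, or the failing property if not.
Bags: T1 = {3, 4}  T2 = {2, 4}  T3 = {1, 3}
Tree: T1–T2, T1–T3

Yes; width 1.

Vertex coverage: the bags together contain {1, 2, 3, 4}, the full vertex set. Edge coverage: each edge of G has both endpoints in at least one bag. Running intersection: for every vertex, the bags containing it form a connected subtree. All three properties hold, so this is a valid tree decomposition of width max|bag| − 1 = 1, and hence tw(G) ≤ 1.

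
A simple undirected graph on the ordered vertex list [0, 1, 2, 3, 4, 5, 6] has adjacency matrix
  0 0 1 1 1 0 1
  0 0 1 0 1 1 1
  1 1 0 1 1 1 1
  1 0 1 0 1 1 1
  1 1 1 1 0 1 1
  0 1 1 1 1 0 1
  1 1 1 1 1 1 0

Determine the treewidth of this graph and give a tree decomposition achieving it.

Treewidth 4.
Bags: B1 = {0, 2, 3, 4, 6}  B2 = {2, 3, 4, 5, 6}  B3 = {1, 2, 4, 5, 6}
Tree: B1–B2, B2–B3

Every bag has size at most 5, so the width is 5 − 1 = 4 and tw(G) ≤ 4. On the other hand G contains the 5-clique {1, 2, 4, 5, 6}. A clique must lie in a single bag of any decomposition, so no decomposition can have width below 4. Combining the bounds, tw(G) = 4.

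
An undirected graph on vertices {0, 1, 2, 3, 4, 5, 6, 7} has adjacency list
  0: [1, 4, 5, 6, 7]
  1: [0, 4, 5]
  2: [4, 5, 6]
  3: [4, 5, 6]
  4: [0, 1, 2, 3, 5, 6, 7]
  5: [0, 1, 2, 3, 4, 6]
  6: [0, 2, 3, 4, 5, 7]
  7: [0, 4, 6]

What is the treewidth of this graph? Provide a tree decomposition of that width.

Treewidth 3.
Bags: B1 = {0, 4, 5, 6}  B2 = {0, 1, 4, 5}  B3 = {2, 4, 5, 6}  B4 = {3, 4, 5, 6}  B5 = {0, 4, 6, 7}
Tree: B1–B2, B1–B3, B3–B4, B1–B5

Every bag has size at most 4, so the width is 4 − 1 = 3 and tw(G) ≤ 3. On the other hand G contains the 4-clique {0, 1, 4, 5}. A clique must lie in a single bag of any decomposition, so no decomposition can have width below 3. The upper and lower bounds meet at 3, so that is the treewidth.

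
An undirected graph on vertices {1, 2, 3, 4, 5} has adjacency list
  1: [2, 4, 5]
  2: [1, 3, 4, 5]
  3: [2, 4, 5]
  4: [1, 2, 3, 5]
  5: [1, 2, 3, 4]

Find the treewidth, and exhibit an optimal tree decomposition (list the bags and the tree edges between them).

Each bag holds 4 vertices, so the decomposition has width 3, which upper-bounds the treewidth. For the lower bound, the 4 vertices {1, 2, 4, 5} are pairwise adjacent, and any tree decomposition puts a clique entirely inside one bag — forcing width ≥ 3. The upper and lower bounds meet at 3, so that is the treewidth.

Treewidth 3.
Bags: B1 = {2, 3, 4, 5}  B2 = {1, 2, 4, 5}
Tree: B1–B2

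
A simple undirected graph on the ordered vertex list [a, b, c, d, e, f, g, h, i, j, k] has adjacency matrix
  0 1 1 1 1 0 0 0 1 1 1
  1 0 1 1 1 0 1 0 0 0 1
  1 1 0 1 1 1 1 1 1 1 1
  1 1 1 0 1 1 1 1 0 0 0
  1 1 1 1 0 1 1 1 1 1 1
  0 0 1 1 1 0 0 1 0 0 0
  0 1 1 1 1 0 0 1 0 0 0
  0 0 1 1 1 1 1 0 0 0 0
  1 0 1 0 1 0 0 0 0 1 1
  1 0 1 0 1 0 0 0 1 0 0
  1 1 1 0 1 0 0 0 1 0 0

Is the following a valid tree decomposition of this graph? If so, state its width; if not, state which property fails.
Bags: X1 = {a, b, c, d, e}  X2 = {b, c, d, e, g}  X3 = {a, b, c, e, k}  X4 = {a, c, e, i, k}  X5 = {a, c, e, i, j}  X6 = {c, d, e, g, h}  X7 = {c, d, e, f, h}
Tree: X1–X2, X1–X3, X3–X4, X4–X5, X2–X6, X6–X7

Checking the three conditions: (i) the bags cover all of {a, b, c, d, e, f, g, h, i, j, k}; (ii) for each edge, some bag contains both endpoints; (iii) the bags containing any fixed vertex form a subtree. All hold, so the decomposition is valid with width 5 − 1 = 4.

Yes; width 4.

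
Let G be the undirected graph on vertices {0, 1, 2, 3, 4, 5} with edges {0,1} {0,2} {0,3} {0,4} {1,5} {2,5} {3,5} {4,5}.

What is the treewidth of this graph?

A width-2 tree decomposition is:
Bags: B1 = {0, 1, 5}  B2 = {0, 3, 5}  B3 = {0, 4, 5}  B4 = {0, 2, 5}
Tree: B1–B2, B2–B3, B3–B4
The largest bag has 3 vertices, giving width 2; this decomposition certifies tw(G) ≤ 2. Since 1–0–3–5–1 is a cycle in G, G is not acyclic. Forests are exactly the graphs of treewidth ≤ 1, so tw(G) ≥ 2. Combining the bounds, tw(G) = 2.

2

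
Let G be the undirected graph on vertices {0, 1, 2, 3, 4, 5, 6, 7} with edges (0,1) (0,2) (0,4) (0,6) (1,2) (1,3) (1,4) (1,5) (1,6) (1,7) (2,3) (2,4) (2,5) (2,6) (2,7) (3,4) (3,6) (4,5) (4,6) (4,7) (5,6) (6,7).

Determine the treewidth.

A width-4 tree decomposition is:
Bags: B1 = {0, 1, 2, 4, 6}  B2 = {1, 2, 4, 6, 7}  B3 = {1, 2, 4, 5, 6}  B4 = {1, 2, 3, 4, 6}
Tree: B1–B2, B2–B3, B3–B4
Every bag has size at most 5, so the width is 5 − 1 = 4 and tw(G) ≤ 4. On the other hand G contains the 5-clique {0, 1, 2, 4, 6}. A clique must lie in a single bag of any decomposition, so no decomposition can have width below 4. Hence tw(G) = 4 exactly.

4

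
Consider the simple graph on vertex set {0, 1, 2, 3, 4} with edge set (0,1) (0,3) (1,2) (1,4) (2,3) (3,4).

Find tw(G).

2

A width-2 tree decomposition is:
Bags: B1 = {0, 1, 3}  B2 = {1, 2, 3}  B3 = {1, 3, 4}
Tree: B1–B2, B2–B3
The largest bag has 3 vertices, giving width 2; this decomposition certifies tw(G) ≤ 2. The edges 0–3–2–1–0 form a cycle, so G is not a tree and its treewidth is at least 2. Hence tw(G) = 2 exactly.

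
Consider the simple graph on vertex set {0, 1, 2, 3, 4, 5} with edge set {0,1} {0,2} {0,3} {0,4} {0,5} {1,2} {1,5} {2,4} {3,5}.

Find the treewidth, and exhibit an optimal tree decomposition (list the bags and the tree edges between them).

The largest bag has 3 vertices, giving width 2; this decomposition certifies tw(G) ≤ 2. On the other hand G contains the 3-clique {0, 1, 2}. A clique must lie in a single bag of any decomposition, so no decomposition can have width below 2. Combining the bounds, tw(G) = 2.

Treewidth 2.
One such decomposition:
Bags: B1 = {0, 1, 5}  B2 = {0, 3, 5}  B3 = {0, 1, 2}  B4 = {0, 2, 4}
Tree: B1–B2, B1–B3, B3–B4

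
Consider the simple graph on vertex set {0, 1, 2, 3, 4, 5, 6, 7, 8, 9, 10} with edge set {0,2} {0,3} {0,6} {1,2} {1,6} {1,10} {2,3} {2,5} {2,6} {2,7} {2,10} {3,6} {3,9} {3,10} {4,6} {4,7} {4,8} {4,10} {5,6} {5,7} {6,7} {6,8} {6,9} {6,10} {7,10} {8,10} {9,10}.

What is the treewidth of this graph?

A width-3 tree decomposition is:
Bags: B1 = {1, 2, 6, 10}  B2 = {2, 6, 7, 10}  B3 = {4, 6, 7, 10}  B4 = {2, 5, 6, 7}  B5 = {2, 3, 6, 10}  B6 = {0, 2, 3, 6}  B7 = {3, 6, 9, 10}  B8 = {4, 6, 8, 10}
Tree: B1–B2, B2–B3, B2–B4, B1–B5, B5–B6, B5–B7, B3–B8
The largest bag has 4 vertices, giving width 3; this decomposition certifies tw(G) ≤ 3. For the lower bound, the 4 vertices {0, 2, 3, 6} are pairwise adjacent, and any tree decomposition puts a clique entirely inside one bag — forcing width ≥ 3. The upper and lower bounds meet at 3, so that is the treewidth.

3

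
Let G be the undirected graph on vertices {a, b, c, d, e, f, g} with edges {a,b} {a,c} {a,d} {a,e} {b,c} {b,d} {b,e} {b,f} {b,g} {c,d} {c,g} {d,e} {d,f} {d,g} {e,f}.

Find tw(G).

A width-3 tree decomposition is:
Bags: B1 = {b, c, d, g}  B2 = {a, b, c, d}  B3 = {a, b, d, e}  B4 = {b, d, e, f}
Tree: B1–B2, B2–B3, B3–B4
Each bag holds 4 vertices, so the decomposition has width 3, which upper-bounds the treewidth. On the other hand G contains the 4-clique {b, d, e, f}. A clique must lie in a single bag of any decomposition, so no decomposition can have width below 3. Combining the bounds, tw(G) = 3.

3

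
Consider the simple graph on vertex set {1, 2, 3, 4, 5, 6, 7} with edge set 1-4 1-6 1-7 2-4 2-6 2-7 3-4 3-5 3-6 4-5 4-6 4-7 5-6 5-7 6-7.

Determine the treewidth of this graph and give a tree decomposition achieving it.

Treewidth 3.
One such decomposition:
Bags: B1 = {1, 4, 6, 7}  B2 = {4, 5, 6, 7}  B3 = {3, 4, 5, 6}  B4 = {2, 4, 6, 7}
Tree: B1–B2, B2–B3, B1–B4

Each bag holds 4 vertices, so the decomposition has width 3, which upper-bounds the treewidth. For the lower bound, the 4 vertices {3, 4, 5, 6} are pairwise adjacent, and any tree decomposition puts a clique entirely inside one bag — forcing width ≥ 3. The upper and lower bounds meet at 3, so that is the treewidth.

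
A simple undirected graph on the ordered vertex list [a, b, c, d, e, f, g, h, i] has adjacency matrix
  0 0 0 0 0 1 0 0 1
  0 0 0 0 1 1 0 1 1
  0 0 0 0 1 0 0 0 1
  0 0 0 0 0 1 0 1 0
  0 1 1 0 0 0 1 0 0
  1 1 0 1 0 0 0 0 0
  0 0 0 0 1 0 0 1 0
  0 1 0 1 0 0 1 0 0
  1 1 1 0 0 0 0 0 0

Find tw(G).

A width-3 tree decomposition is:
Bags: B1 = {a, d, f, h}  B2 = {a, b, f, h}  B3 = {a, b, h, i}  B4 = {b, g, h, i}  B5 = {b, e, g, i}  B6 = {c, e, g, i}
Tree: B1–B2, B2–B3, B3–B4, B4–B5, B5–B6
Every bag has size at most 4, so the width is 4 − 1 = 3 and tw(G) ≤ 3. For the lower bound: the 4 vertex sets {a,d,f}, {h}, {b}, {c,e,g,i} are disjoint, each induces a connected subgraph, and every pair is joined by at least one edge of G. Contracting each set to a single vertex therefore yields K_{4} as a minor, and since treewidth is minor-monotone, tw(G) ≥ tw(K_{4}) = 3. Hence tw(G) = 3 exactly.

3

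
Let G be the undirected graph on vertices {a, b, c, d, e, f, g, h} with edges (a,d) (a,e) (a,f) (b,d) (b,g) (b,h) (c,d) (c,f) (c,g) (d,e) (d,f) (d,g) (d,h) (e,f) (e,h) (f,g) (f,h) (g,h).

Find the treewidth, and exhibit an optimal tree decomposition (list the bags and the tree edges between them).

Each bag holds 4 vertices, so the decomposition has width 3, which upper-bounds the treewidth. For the lower bound, the 4 vertices {d, f, g, h} are pairwise adjacent, and any tree decomposition puts a clique entirely inside one bag — forcing width ≥ 3. Hence tw(G) = 3 exactly.

Treewidth 3.
One optimal decomposition is:
Bags: B1 = {d, e, f, h}  B2 = {d, f, g, h}  B3 = {b, d, g, h}  B4 = {c, d, f, g}  B5 = {a, d, e, f}
Tree: B1–B2, B2–B3, B2–B4, B1–B5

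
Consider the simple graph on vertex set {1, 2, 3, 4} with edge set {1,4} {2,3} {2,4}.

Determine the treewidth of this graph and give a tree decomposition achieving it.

Each bag holds 2 vertices, so the decomposition has width 1, which upper-bounds the treewidth. Since G has at least one edge (e.g. 1–4), it is not an edgeless graph, so tw(G) ≥ 1. Hence tw(G) = 1 exactly.

Treewidth 1.
One optimal decomposition is:
Bags: B1 = {1, 4}  B2 = {2, 4}  B3 = {2, 3}
Tree: B1–B2, B2–B3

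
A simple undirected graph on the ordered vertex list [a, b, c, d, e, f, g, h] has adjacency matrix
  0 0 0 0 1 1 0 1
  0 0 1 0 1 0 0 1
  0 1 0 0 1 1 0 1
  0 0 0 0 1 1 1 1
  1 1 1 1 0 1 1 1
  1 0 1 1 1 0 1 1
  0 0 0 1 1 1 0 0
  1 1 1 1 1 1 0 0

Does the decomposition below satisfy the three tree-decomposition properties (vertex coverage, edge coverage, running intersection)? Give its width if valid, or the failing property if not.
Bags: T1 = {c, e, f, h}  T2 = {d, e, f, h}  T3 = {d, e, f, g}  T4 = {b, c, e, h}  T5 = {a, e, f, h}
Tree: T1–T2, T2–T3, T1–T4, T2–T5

Yes; width 3.

Every vertex of G appears in some bag (union = {a, b, c, d, e, f, g, h}); every edge is covered by a bag; and for each vertex v the set of bags containing v is connected in the bag tree. The decomposition is therefore valid. The largest bag has 4 vertices, so the width is 3.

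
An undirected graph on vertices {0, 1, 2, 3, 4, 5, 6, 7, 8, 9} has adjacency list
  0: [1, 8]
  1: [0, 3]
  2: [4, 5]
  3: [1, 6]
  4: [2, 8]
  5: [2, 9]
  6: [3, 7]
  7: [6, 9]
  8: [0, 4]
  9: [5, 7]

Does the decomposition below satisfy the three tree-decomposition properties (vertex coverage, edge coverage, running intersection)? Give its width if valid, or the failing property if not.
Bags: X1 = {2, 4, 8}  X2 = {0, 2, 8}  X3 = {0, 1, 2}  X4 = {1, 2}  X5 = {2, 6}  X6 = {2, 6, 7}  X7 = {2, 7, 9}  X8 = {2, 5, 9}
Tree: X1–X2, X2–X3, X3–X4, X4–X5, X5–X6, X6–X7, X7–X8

No — vertex 3 appears in no bag.

A tree decomposition must satisfy three properties: every vertex lies in some bag; for every edge, both endpoints lie together in some bag; and for every vertex, the bags containing it form a connected subtree. Here vertex 3 appears in no bag, so the decomposition is invalid.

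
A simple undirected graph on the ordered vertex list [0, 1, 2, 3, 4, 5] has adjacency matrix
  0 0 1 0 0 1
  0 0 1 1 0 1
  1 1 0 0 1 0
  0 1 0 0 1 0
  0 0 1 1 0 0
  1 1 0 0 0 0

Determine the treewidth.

A width-2 tree decomposition is:
Bags: B1 = {0, 2, 5}  B2 = {1, 2, 5}  B3 = {1, 2, 4}  B4 = {1, 3, 4}
Tree: B1–B2, B2–B3, B3–B4
Every bag has size at most 3, so the width is 3 − 1 = 2 and tw(G) ≤ 2. Since 0–5–1–2–0 is a cycle in G, G is not acyclic. Forests are exactly the graphs of treewidth ≤ 1, so tw(G) ≥ 2. Combining the bounds, tw(G) = 2.

2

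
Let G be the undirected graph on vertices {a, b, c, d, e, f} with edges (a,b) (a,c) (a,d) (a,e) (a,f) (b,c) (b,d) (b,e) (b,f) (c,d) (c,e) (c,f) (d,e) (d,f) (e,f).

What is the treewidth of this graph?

5

A width-5 tree decomposition is:
Bags: B1 = {a, b, c, d, e, f}
Tree: (single bag)
A single bag containing all 6 vertices is trivially a valid decomposition of width 5. On the other hand G contains the 6-clique {a, b, c, d, e, f}. A clique must lie in a single bag of any decomposition, so no decomposition can have width below 5. Combining the bounds, tw(G) = 5.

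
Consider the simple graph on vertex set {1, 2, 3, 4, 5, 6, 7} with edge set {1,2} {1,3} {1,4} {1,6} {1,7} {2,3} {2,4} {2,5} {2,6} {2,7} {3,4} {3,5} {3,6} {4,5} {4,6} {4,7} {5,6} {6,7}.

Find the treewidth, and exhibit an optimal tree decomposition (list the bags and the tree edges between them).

Every bag has size at most 5, so the width is 5 − 1 = 4 and tw(G) ≤ 4. For the lower bound, the 5 vertices {1, 2, 3, 4, 6} are pairwise adjacent, and any tree decomposition puts a clique entirely inside one bag — forcing width ≥ 4. Hence tw(G) = 4 exactly.

Treewidth 4.
One such decomposition:
Bags: B1 = {1, 2, 4, 6, 7}  B2 = {1, 2, 3, 4, 6}  B3 = {2, 3, 4, 5, 6}
Tree: B1–B2, B2–B3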